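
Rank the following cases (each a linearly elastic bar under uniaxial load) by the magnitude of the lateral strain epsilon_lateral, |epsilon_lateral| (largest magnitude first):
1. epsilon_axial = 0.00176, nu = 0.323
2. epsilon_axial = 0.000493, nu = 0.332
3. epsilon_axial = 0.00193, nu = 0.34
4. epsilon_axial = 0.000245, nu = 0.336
Model: a linearly elastic bar under uniaxial load, so epsilon_lateral = -nu·epsilon_axial (SI units).
  Case 1: epsilon_lateral = -(0.323 × 0.00176) = -0.0005685
  Case 2: epsilon_lateral = -(0.332 × 0.000493) = -0.0001637
  Case 3: epsilon_lateral = -(0.34 × 0.00193) = -0.0006562
  Case 4: epsilon_lateral = -(0.336 × 0.000245) = -8.232 × 10⁻⁵
Ordering by |epsilon_lateral|: 0.0006562 (case 3) > 0.0005685 (case 1) > 0.0001637 (case 2) > 8.232 × 10⁻⁵ (case 4)
Final answer: 3, 1, 2, 4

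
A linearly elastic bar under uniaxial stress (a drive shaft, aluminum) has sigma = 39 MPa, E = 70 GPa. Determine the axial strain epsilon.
Model: a linearly elastic bar under uniaxial stress, so epsilon = sigma / E.
Convert to SI units:
  sigma = 39 MPa = 3.9 × 10⁷ Pa
  E = 70 GPa = 7 × 10¹⁰ Pa
Substitute:
  epsilon = (3.9 × 10⁷) / (7 × 10¹⁰)
  epsilon = 0.0005571
Final answer: epsilon = 0.0005571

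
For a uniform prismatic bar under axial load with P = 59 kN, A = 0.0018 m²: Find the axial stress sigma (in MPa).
Model: a uniform prismatic bar under axial load, so sigma = P / A.
Convert to SI units:
  P = 59 kN = 59000 N
Substitute:
  sigma = 59000 / 0.0018
  sigma = 3.278 × 10⁷ Pa
Convert: sigma = 3.278 × 10⁷ Pa = 32.78 MPa
Final answer: sigma = 32.78 MPa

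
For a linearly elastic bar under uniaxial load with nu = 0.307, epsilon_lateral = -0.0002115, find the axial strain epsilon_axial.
Model: a linearly elastic bar under uniaxial load, so epsilon_lateral = -nu·epsilon_axial.
Solve for epsilon_axial: epsilon_axial = -epsilon_lateral / nu.
Substitute:
  epsilon_axial = -(-0.0002115) / 0.307
  epsilon_axial = 0.0006889
Final answer: epsilon_axial = 0.0006889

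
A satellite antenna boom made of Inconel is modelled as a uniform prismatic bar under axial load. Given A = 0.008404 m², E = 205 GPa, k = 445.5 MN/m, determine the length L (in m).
Model: a uniform prismatic bar under axial load, so k = (A·E) / L.
Solve for L: L = (A·E) / k.
Convert to SI units:
  E = 205 GPa = 2.05 × 10¹¹ Pa
  k = 445.5 MN/m = 4.455 × 10⁸ N/m
Substitute:
  L = (0.008404 × (2.05 × 10¹¹)) / (4.455 × 10⁸)
  L = 3.867 m
Final answer: L = 3.867 m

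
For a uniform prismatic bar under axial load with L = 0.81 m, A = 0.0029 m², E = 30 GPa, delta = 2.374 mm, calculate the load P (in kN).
Model: a uniform prismatic bar under axial load, so delta = (P·L) / (A·E).
Solve for P: P = (delta·A·E) / L.
Convert to SI units:
  E = 30 GPa = 3 × 10¹⁰ Pa
  delta = 2.374 mm = 0.002374 m
Substitute:
  P = (0.002374 × 0.0029 × (3 × 10¹⁰)) / 0.81
  P = 255000 N
Convert: P = 255000 N = 255 kN
Final answer: P = 255 kN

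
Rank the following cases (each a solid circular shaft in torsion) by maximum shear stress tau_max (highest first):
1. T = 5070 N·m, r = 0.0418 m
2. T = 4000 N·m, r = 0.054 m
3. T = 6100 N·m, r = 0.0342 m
Model: a solid circular shaft in torsion, so tau_max = (2·T) / (π·r^3) (SI units).
  Case 1: tau_max = (2 × 5070) / (π × 0.0418^3) = 4.419 × 10⁷ Pa = 44.19 MPa
  Case 2: tau_max = (2 × 4000) / (π × 0.054^3) = 1.617 × 10⁷ Pa = 16.17 MPa
  Case 3: tau_max = (2 × 6100) / (π × 0.0342^3) = 9.708 × 10⁷ Pa = 97.08 MPa
Ordering: 97.08 MPa (case 3) > 44.19 MPa (case 1) > 16.17 MPa (case 2)
Final answer: 3, 1, 2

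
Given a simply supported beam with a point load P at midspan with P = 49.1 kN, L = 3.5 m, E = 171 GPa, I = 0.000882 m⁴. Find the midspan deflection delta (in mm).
Model: a simply supported beam with a point load P at midspan, so delta = (P·L^3) / (48·E·I).
Convert to SI units:
  P = 49.1 kN = 49100 N
  E = 171 GPa = 1.71 × 10¹¹ Pa
Substitute:
  delta = (49100 × 3.5^3) / (48 × (1.71 × 10¹¹) × 0.000882)
  delta = 0.0002908 m
Convert: delta = 0.0002908 m = 0.2908 mm
Final answer: delta = 0.2908 mm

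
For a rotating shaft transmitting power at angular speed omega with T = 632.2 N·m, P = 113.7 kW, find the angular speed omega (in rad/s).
Model: a rotating shaft transmitting power at angular speed omega, so P = T·omega.
Solve for omega: omega = P / T.
Convert to SI units:
  P = 113.7 kW = 113700 W
Substitute:
  omega = 113700 / 632.2
  omega = 179.8 rad/s
Final answer: omega = 179.8 rad/s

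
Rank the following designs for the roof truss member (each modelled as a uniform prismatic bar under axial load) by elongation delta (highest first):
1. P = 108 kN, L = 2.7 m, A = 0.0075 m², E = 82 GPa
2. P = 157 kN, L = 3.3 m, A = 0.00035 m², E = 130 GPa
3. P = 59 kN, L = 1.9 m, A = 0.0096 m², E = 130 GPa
Model: a uniform prismatic bar under axial load, so delta = (P·L) / (A·E) (SI units).
  Case 1: delta = (108000 × 2.7) / (0.0075 × (8.2 × 10¹⁰)) = 0.0004741 m = 0.4741 mm
  Case 2: delta = (157000 × 3.3) / (0.00035 × (1.3 × 10¹¹)) = 0.01139 m = 11.39 mm
  Case 3: delta = (59000 × 1.9) / (0.0096 × (1.3 × 10¹¹)) = 8.982 × 10⁻⁵ m = 0.08982 mm
Ordering: 11.39 mm (case 2) > 0.4741 mm (case 1) > 0.08982 mm (case 3)
Final answer: 2, 1, 3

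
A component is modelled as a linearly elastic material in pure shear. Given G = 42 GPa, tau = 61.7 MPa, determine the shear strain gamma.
Model: a linearly elastic material in pure shear, so tau = G·gamma.
Solve for gamma: gamma = tau / G.
Convert to SI units:
  G = 42 GPa = 4.2 × 10¹⁰ Pa
  tau = 61.7 MPa = 6.17 × 10⁷ Pa
Substitute:
  gamma = (6.17 × 10⁷) / (4.2 × 10¹⁰)
  gamma = 0.001469
Final answer: gamma = 0.001469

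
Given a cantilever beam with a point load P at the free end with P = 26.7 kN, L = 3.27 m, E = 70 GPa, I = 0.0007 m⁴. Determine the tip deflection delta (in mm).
Model: a cantilever beam with a point load P at the free end, so delta = (P·L^3) / (3·E·I).
Convert to SI units:
  P = 26.7 kN = 26700 N
  E = 70 GPa = 7 × 10¹⁰ Pa
Substitute:
  delta = (26700 × 3.27^3) / (3 × (7 × 10¹⁰) × 0.0007)
  delta = 0.006351 m
Convert: delta = 0.006351 m = 6.351 mm
Final answer: delta = 6.351 mm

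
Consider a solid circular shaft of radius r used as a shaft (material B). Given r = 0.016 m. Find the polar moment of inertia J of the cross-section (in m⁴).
Model: a solid circular shaft of radius r, so J = (π·r^4) / 2.
Substitute:
  J = (π × 0.016^4) / 2
  J = 1.029 × 10⁻⁷ m⁴
Final answer: J = 1.029 × 10⁻⁷ m⁴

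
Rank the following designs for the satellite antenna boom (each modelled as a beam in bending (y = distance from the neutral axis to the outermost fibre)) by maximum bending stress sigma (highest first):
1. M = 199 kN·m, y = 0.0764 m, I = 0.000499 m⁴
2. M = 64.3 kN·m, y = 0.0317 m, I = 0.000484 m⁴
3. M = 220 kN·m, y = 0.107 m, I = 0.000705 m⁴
Model: a beam in bending (y = distance from the neutral axis to the outermost fibre), so sigma = (M·y) / I (SI units).
  Case 1: sigma = (199000 × 0.0764) / 0.000499 = 3.047 × 10⁷ Pa = 30.47 MPa
  Case 2: sigma = (64300 × 0.0317) / 0.000484 = 4.211 × 10⁶ Pa = 4.211 MPa
  Case 3: sigma = (220000 × 0.107) / 0.000705 = 3.339 × 10⁷ Pa = 33.39 MPa
Ordering: 33.39 MPa (case 3) > 30.47 MPa (case 1) > 4.211 MPa (case 2)
Final answer: 3, 1, 2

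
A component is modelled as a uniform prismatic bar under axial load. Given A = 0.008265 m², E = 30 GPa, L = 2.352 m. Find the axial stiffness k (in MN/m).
Model: a uniform prismatic bar under axial load, so k = (A·E) / L.
Convert to SI units:
  E = 30 GPa = 3 × 10¹⁰ Pa
Substitute:
  k = (0.008265 × (3 × 10¹⁰)) / 2.352
  k = 1.054 × 10⁸ N/m
Convert: k = 1.054 × 10⁸ N/m = 105.4 MN/m
Final answer: k = 105.4 MN/m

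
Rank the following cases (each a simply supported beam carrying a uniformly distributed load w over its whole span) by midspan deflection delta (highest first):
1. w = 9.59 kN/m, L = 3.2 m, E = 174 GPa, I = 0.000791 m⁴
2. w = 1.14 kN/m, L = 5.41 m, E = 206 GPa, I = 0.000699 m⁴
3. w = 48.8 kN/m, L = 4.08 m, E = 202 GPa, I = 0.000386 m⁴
Model: a simply supported beam carrying a uniformly distributed load w over its whole span, so delta = (5·w·L^4) / (384·E·I) (SI units).
  Case 1: delta = (5 × 9590 × 3.2^4) / (384 × (1.74 × 10¹¹) × 0.000791) = 9.513 × 10⁻⁵ m = 0.09513 mm
  Case 2: delta = (5 × 1140 × 5.41^4) / (384 × (2.06 × 10¹¹) × 0.000699) = 8.831 × 10⁻⁵ m = 0.08831 mm
  Case 3: delta = (5 × 48800 × 4.08^4) / (384 × (2.02 × 10¹¹) × 0.000386) = 0.002258 m = 2.258 mm
Ordering: 2.258 mm (case 3) > 0.09513 mm (case 1) > 0.08831 mm (case 2)
Final answer: 3, 1, 2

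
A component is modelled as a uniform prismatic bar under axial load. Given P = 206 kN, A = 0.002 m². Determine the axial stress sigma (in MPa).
Model: a uniform prismatic bar under axial load, so sigma = P / A.
Convert to SI units:
  P = 206 kN = 206000 N
Substitute:
  sigma = 206000 / 0.002
  sigma = 1.03 × 10⁸ Pa
Convert: sigma = 1.03 × 10⁸ Pa = 103 MPa
Final answer: sigma = 103 MPa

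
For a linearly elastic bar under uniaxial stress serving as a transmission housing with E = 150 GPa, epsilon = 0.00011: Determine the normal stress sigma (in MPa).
Model: a linearly elastic bar under uniaxial stress, so sigma = E·epsilon.
Convert to SI units:
  E = 150 GPa = 1.5 × 10¹¹ Pa
Substitute:
  sigma = (1.5 × 10¹¹) × 0.00011
  sigma = 1.65 × 10⁷ Pa
Convert: sigma = 1.65 × 10⁷ Pa = 16.5 MPa
Final answer: sigma = 16.5 MPa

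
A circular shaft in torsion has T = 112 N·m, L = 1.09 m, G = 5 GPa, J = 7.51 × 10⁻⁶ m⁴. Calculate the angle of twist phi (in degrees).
Model: a circular shaft in torsion, so phi = (T·L) / (G·J).
Convert to SI units:
  G = 5 GPa = 5 × 10⁹ Pa
Substitute:
  phi = (112 × 1.09) / ((5 × 10⁹) × (7.51 × 10⁻⁶))
  phi = 0.003251 rad
Convert to degrees: phi = 0.003251 × 180/π = 0.1863°
Final answer: phi = 0.1863°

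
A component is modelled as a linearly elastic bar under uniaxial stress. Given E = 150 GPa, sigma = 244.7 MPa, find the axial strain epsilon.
Model: a linearly elastic bar under uniaxial stress, so sigma = E·epsilon.
Solve for epsilon: epsilon = sigma / E.
Convert to SI units:
  E = 150 GPa = 1.5 × 10¹¹ Pa
  sigma = 244.7 MPa = 2.447 × 10⁸ Pa
Substitute:
  epsilon = (2.447 × 10⁸) / (1.5 × 10¹¹)
  epsilon = 0.001631
Final answer: epsilon = 0.001631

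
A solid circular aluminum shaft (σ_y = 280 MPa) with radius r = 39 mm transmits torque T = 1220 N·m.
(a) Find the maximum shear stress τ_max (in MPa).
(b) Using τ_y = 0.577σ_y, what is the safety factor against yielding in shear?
(a) For a solid circular shaft, τ_max = T·r/J with J = π·r^4/2, i.e. τ_max = 2·T / (π·r^3). Convert r = 39 mm = 0.039 m.
  τ_max = (2 × 1220) / (π × 0.039^3) = 1.309 × 10⁷ Pa = 13.09 MPa
(b) τ_y = 0.577 × 280 = 161.56 MPa
  SF = τ_y/τ_max = 161.56 / 13.09 = 12.34
Final answer: (a) τ_max = 13.09 MPa, (b) SF = 12.34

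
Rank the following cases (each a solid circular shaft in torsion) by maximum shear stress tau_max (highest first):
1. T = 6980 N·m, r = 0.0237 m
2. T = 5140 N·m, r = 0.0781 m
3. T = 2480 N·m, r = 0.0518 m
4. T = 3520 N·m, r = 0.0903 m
Model: a solid circular shaft in torsion, so tau_max = (2·T) / (π·r^3) (SI units).
  Case 1: tau_max = (2 × 6980) / (π × 0.0237^3) = 3.338 × 10⁸ Pa = 333.8 MPa
  Case 2: tau_max = (2 × 5140) / (π × 0.0781^3) = 6.869 × 10⁶ Pa = 6.869 MPa
  Case 3: tau_max = (2 × 2480) / (π × 0.0518^3) = 1.136 × 10⁷ Pa = 11.36 MPa
  Case 4: tau_max = (2 × 3520) / (π × 0.0903^3) = 3.043 × 10⁶ Pa = 3.043 MPa
Ordering: 333.8 MPa (case 1) > 11.36 MPa (case 3) > 6.869 MPa (case 2) > 3.043 MPa (case 4)
Final answer: 1, 3, 2, 4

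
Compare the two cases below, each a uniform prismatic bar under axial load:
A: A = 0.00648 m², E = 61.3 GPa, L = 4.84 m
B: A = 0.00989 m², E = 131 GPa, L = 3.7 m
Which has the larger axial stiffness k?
Model: a uniform prismatic bar under axial load, so k = (A·E) / L (SI units).
  A: k = (0.00648 × (6.13 × 10¹⁰)) / 4.84 = 8.207 × 10⁷ N/m = 82.07 MN/m
  B: k = (0.00989 × (1.31 × 10¹¹)) / 3.7 = 3.502 × 10⁸ N/m = 350.2 MN/m
350.2 MN/m > 82.07 MN/m, so B is larger.
Final answer: B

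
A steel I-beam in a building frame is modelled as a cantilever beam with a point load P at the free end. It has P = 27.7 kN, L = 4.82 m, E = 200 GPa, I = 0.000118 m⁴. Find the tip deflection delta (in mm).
Model: a cantilever beam with a point load P at the free end, so delta = (P·L^3) / (3·E·I).
Convert to SI units:
  P = 27.7 kN = 27700 N
  E = 200 GPa = 2 × 10¹¹ Pa
Substitute:
  delta = (27700 × 4.82^3) / (3 × (2 × 10¹¹) × 0.000118)
  delta = 0.04381 m
Convert: delta = 0.04381 m = 43.81 mm
Final answer: delta = 43.81 mm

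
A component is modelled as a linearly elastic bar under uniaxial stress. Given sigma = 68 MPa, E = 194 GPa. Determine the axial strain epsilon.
Model: a linearly elastic bar under uniaxial stress, so epsilon = sigma / E.
Convert to SI units:
  sigma = 68 MPa = 6.8 × 10⁷ Pa
  E = 194 GPa = 1.94 × 10¹¹ Pa
Substitute:
  epsilon = (6.8 × 10⁷) / (1.94 × 10¹¹)
  epsilon = 0.0003505
Final answer: epsilon = 0.0003505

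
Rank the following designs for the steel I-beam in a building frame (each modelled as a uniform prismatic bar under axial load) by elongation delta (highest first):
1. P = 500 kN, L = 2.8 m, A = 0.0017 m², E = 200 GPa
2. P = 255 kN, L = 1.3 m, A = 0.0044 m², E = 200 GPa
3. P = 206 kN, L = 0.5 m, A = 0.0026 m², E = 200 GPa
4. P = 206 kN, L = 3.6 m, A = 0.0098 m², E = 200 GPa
Model: a uniform prismatic bar under axial load, so delta = (P·L) / (A·E) (SI units).
  Case 1: delta = (500000 × 2.8) / (0.0017 × (2 × 10¹¹)) = 0.004118 m = 4.118 mm
  Case 2: delta = (255000 × 1.3) / (0.0044 × (2 × 10¹¹)) = 0.0003767 m = 0.3767 mm
  Case 3: delta = (206000 × 0.5) / (0.0026 × (2 × 10¹¹)) = 0.0001981 m = 0.1981 mm
  Case 4: delta = (206000 × 3.6) / (0.0098 × (2 × 10¹¹)) = 0.0003784 m = 0.3784 mm
Ordering: 4.118 mm (case 1) > 0.3784 mm (case 4) > 0.3767 mm (case 2) > 0.1981 mm (case 3)
Final answer: 1, 4, 2, 3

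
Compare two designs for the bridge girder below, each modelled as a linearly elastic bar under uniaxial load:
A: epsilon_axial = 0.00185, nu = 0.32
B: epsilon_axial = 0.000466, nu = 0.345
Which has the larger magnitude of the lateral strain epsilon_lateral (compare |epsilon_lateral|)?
Model: a linearly elastic bar under uniaxial load, so epsilon_lateral = -nu·epsilon_axial (SI units).
  A: epsilon_lateral = -(0.32 × 0.00185) = -0.000592
  B: epsilon_lateral = -(0.345 × 0.000466) = -0.0001608
|epsilon_lateral|: A = 0.000592, B = 0.0001608, so A is larger in magnitude.
Final answer: A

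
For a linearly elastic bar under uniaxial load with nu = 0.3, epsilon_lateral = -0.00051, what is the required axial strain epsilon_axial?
Model: a linearly elastic bar under uniaxial load, so epsilon_lateral = -nu·epsilon_axial.
Solve for epsilon_axial: epsilon_axial = -epsilon_lateral / nu.
Substitute:
  epsilon_axial = -(-0.00051) / 0.3
  epsilon_axial = 0.0017
Final answer: epsilon_axial = 0.0017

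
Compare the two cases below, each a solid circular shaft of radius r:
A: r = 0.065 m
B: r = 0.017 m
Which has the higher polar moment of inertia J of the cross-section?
Model: a solid circular shaft of radius r, so J = (π·r^4) / 2 (SI units).
  A: J = (π × 0.065^4) / 2 = 2.804 × 10⁻⁵ m⁴
  B: J = (π × 0.017^4) / 2 = 1.312 × 10⁻⁷ m⁴
2.804 × 10⁻⁵ m⁴ > 1.312 × 10⁻⁷ m⁴, so A is larger.
Final answer: A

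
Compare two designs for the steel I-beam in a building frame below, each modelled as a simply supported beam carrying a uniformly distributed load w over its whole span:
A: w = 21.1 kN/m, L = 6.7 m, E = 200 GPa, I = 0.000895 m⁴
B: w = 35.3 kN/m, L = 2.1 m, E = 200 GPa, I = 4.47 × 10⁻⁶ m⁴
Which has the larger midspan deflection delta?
Model: a simply supported beam carrying a uniformly distributed load w over its whole span, so delta = (5·w·L^4) / (384·E·I) (SI units).
  A: delta = (5 × 21100 × 6.7^4) / (384 × (2 × 10¹¹) × 0.000895) = 0.003093 m = 3.093 mm
  B: delta = (5 × 35300 × 2.1^4) / (384 × (2 × 10¹¹) × (4.47 × 10⁻⁶)) = 0.009999 m = 9.999 mm
9.999 mm > 3.093 mm, so B is larger.
Final answer: B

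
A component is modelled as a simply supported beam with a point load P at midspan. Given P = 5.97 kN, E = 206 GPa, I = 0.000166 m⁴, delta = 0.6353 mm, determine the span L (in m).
Model: a simply supported beam with a point load P at midspan, so delta = (P·L^3) / (48·E·I).
Solve for L: L = ((48·delta·E·I) / P)^(1/3).
Convert to SI units:
  P = 5.97 kN = 5970 N
  E = 206 GPa = 2.06 × 10¹¹ Pa
  delta = 0.6353 mm = 0.0006353 m
Substitute:
  L = ((48 × 0.0006353 × (2.06 × 10¹¹) × 0.000166) / 5970)^(1/3)
  L = 5.59 m
Final answer: L = 5.59 m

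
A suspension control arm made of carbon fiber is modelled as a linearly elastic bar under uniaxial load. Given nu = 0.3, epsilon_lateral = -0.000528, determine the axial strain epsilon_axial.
Model: a linearly elastic bar under uniaxial load, so epsilon_lateral = -nu·epsilon_axial.
Solve for epsilon_axial: epsilon_axial = -epsilon_lateral / nu.
Substitute:
  epsilon_axial = -(-0.000528) / 0.3
  epsilon_axial = 0.00176
Final answer: epsilon_axial = 0.00176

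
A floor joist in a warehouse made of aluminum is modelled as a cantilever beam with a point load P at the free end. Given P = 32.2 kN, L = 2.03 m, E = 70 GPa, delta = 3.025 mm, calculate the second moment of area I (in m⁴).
Model: a cantilever beam with a point load P at the free end, so delta = (P·L^3) / (3·E·I).
Solve for I: I = (P·L^3) / (3·delta·E).
Convert to SI units:
  P = 32.2 kN = 32200 N
  E = 70 GPa = 7 × 10¹⁰ Pa
  delta = 3.025 mm = 0.003025 m
Substitute:
  I = (32200 × 2.03^3) / (3 × 0.003025 × (7 × 10¹⁰))
  I = 0.000424 m⁴
Final answer: I = 0.000424 m⁴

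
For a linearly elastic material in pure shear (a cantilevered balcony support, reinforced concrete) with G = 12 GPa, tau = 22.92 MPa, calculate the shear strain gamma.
Model: a linearly elastic material in pure shear, so tau = G·gamma.
Solve for gamma: gamma = tau / G.
Convert to SI units:
  G = 12 GPa = 1.2 × 10¹⁰ Pa
  tau = 22.92 MPa = 2.292 × 10⁷ Pa
Substitute:
  gamma = (2.292 × 10⁷) / (1.2 × 10¹⁰)
  gamma = 0.00191
Final answer: gamma = 0.00191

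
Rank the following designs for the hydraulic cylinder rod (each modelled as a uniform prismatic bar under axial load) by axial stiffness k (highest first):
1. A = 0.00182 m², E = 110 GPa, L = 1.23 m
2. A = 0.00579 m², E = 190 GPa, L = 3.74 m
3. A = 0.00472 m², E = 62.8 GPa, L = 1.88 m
Model: a uniform prismatic bar under axial load, so k = (A·E) / L (SI units).
  Case 1: k = (0.00182 × (1.1 × 10¹¹)) / 1.23 = 1.628 × 10⁸ N/m = 162.8 MN/m
  Case 2: k = (0.00579 × (1.9 × 10¹¹)) / 3.74 = 2.941 × 10⁸ N/m = 294.1 MN/m
  Case 3: k = (0.00472 × (6.28 × 10¹⁰)) / 1.88 = 1.577 × 10⁸ N/m = 157.7 MN/m
Ordering: 294.1 MN/m (case 2) > 162.8 MN/m (case 1) > 157.7 MN/m (case 3)
Final answer: 2, 1, 3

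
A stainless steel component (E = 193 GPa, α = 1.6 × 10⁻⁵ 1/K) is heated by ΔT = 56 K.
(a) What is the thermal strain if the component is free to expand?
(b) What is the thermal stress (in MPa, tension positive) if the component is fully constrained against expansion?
(a) Free thermal strain ε_th = α·ΔT = (1.6 × 10⁻⁵) × 56 = 0.000896
(b) Fully constrained, the expansion is suppressed, so σ = -E·α·ΔT. Convert E = 193 GPa = 1.93 × 10¹¹ Pa.
  σ = -(1.93 × 10¹¹) × (1.6 × 10⁻⁵) × 56 = -1.729 × 10⁸ Pa = -172.9 MPa (compressive)
Final answer: (a) ε_th = 0.000896, (b) σ = -172.9 MPa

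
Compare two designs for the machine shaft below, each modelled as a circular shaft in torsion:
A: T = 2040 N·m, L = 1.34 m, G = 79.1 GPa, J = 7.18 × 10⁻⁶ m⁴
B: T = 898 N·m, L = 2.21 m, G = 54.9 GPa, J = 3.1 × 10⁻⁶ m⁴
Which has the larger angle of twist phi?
Model: a circular shaft in torsion, so phi = (T·L) / (G·J) (SI units).
  A: phi = (2040 × 1.34) / ((7.91 × 10¹⁰) × (7.18 × 10⁻⁶)) = 0.004813 rad = 0.2758°
  B: phi = (898 × 2.21) / ((5.49 × 10¹⁰) × (3.1 × 10⁻⁶)) = 0.01166 rad = 0.6681°
0.6681° > 0.2758°, so B is larger.
Final answer: B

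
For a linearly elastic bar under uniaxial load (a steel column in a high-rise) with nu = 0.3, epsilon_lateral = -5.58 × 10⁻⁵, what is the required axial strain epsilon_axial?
Model: a linearly elastic bar under uniaxial load, so epsilon_lateral = -nu·epsilon_axial.
Solve for epsilon_axial: epsilon_axial = -epsilon_lateral / nu.
Substitute:
  epsilon_axial = -(-5.58 × 10⁻⁵) / 0.3
  epsilon_axial = 0.000186
Final answer: epsilon_axial = 0.000186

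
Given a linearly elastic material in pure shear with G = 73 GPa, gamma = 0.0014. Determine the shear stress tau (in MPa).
Model: a linearly elastic material in pure shear, so tau = G·gamma.
Convert to SI units:
  G = 73 GPa = 7.3 × 10¹⁰ Pa
Substitute:
  tau = (7.3 × 10¹⁰) × 0.0014
  tau = 1.022 × 10⁸ Pa
Convert: tau = 1.022 × 10⁸ Pa = 102.2 MPa
Final answer: tau = 102.2 MPa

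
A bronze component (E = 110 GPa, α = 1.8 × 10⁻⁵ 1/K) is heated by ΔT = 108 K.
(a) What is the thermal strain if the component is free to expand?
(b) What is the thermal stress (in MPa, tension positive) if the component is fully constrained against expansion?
(a) Free thermal strain ε_th = α·ΔT = (1.8 × 10⁻⁵) × 108 = 0.001944
(b) Fully constrained, the expansion is suppressed, so σ = -E·α·ΔT. Convert E = 110 GPa = 1.1 × 10¹¹ Pa.
  σ = -(1.1 × 10¹¹) × (1.8 × 10⁻⁵) × 108 = -2.138 × 10⁸ Pa = -213.8 MPa (compressive)
Final answer: (a) ε_th = 0.001944, (b) σ = -213.8 MPa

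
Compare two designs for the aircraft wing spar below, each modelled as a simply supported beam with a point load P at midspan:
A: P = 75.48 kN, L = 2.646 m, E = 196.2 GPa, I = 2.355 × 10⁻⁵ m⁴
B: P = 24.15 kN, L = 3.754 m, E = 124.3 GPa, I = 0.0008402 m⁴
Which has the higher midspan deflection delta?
Model: a simply supported beam with a point load P at midspan, so delta = (P·L^3) / (48·E·I) (SI units).
  A: delta = (75480 × 2.646^3) / (48 × (1.962 × 10¹¹) × (2.355 × 10⁻⁵)) = 0.006305 m = 6.305 mm
  B: delta = (24150 × 3.754^3) / (48 × (1.243 × 10¹¹) × 0.0008402) = 0.0002549 m = 0.2549 mm
6.305 mm > 0.2549 mm, so A is larger.
Final answer: A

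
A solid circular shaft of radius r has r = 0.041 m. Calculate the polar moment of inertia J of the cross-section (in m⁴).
Model: a solid circular shaft of radius r, so J = (π·r^4) / 2.
Substitute:
  J = (π × 0.041^4) / 2
  J = 4.439 × 10⁻⁶ m⁴
Final answer: J = 4.439 × 10⁻⁶ m⁴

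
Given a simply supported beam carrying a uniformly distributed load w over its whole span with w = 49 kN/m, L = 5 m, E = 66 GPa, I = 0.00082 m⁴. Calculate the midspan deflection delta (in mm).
Model: a simply supported beam carrying a uniformly distributed load w over its whole span, so delta = (5·w·L^4) / (384·E·I).
Convert to SI units:
  w = 49 kN/m = 49000 N/m
  E = 66 GPa = 6.6 × 10¹⁰ Pa
Substitute:
  delta = (5 × 49000 × 5^4) / (384 × (6.6 × 10¹⁰) × 0.00082)
  delta = 0.007368 m
Convert: delta = 0.007368 m = 7.368 mm
Final answer: delta = 7.368 mm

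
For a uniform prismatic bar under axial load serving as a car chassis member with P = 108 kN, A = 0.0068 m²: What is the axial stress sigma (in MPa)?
Model: a uniform prismatic bar under axial load, so sigma = P / A.
Convert to SI units:
  P = 108 kN = 108000 N
Substitute:
  sigma = 108000 / 0.0068
  sigma = 1.588 × 10⁷ Pa
Convert: sigma = 1.588 × 10⁷ Pa = 15.88 MPa
Final answer: sigma = 15.88 MPa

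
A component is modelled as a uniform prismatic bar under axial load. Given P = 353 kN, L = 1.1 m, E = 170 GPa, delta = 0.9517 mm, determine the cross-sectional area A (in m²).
Model: a uniform prismatic bar under axial load, so delta = (P·L) / (A·E).
Solve for A: A = (P·L) / (delta·E).
Convert to SI units:
  P = 353 kN = 353000 N
  E = 170 GPa = 1.7 × 10¹¹ Pa
  delta = 0.9517 mm = 0.0009517 m
Substitute:
  A = (353000 × 1.1) / (0.0009517 × (1.7 × 10¹¹))
  A = 0.0024 m²
Final answer: A = 0.0024 m²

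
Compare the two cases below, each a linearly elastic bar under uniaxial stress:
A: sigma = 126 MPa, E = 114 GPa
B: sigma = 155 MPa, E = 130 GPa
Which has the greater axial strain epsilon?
Model: a linearly elastic bar under uniaxial stress, so epsilon = sigma / E (SI units).
  A: epsilon = (1.26 × 10⁸) / (1.14 × 10¹¹) = 0.001105
  B: epsilon = (1.55 × 10⁸) / (1.3 × 10¹¹) = 0.001192
0.001192 > 0.001105, so B is larger.
Final answer: B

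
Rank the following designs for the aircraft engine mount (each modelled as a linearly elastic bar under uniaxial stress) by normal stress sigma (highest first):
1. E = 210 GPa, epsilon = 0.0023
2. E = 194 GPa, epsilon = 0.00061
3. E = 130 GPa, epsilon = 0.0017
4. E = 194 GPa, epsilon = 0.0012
Model: a linearly elastic bar under uniaxial stress, so sigma = E·epsilon (SI units).
  Case 1: sigma = (2.1 × 10¹¹) × 0.0023 = 4.83 × 10⁸ Pa = 483 MPa
  Case 2: sigma = (1.94 × 10¹¹) × 0.00061 = 1.183 × 10⁸ Pa = 118.3 MPa
  Case 3: sigma = (1.3 × 10¹¹) × 0.0017 = 2.21 × 10⁸ Pa = 221 MPa
  Case 4: sigma = (1.94 × 10¹¹) × 0.0012 = 2.328 × 10⁸ Pa = 232.8 MPa
Ordering: 483 MPa (case 1) > 232.8 MPa (case 4) > 221 MPa (case 3) > 118.3 MPa (case 2)
Final answer: 1, 4, 3, 2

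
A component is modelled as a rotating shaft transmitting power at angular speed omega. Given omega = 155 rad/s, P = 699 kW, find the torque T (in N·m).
Model: a rotating shaft transmitting power at angular speed omega, so P = T·omega.
Solve for T: T = P / omega.
Convert to SI units:
  P = 699 kW = 699000 W
Substitute:
  T = 699000 / 155
  T = 4510 N·m
Final answer: T = 4510 N·m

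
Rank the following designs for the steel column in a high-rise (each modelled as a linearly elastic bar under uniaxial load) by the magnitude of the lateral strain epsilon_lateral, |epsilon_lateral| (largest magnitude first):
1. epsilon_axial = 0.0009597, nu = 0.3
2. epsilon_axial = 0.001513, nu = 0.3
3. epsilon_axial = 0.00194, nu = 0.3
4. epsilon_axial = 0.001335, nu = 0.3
Model: a linearly elastic bar under uniaxial load, so epsilon_lateral = -nu·epsilon_axial (SI units).
  Case 1: epsilon_lateral = -(0.3 × 0.0009597) = -0.0002879
  Case 2: epsilon_lateral = -(0.3 × 0.001513) = -0.0004539
  Case 3: epsilon_lateral = -(0.3 × 0.00194) = -0.000582
  Case 4: epsilon_lateral = -(0.3 × 0.001335) = -0.0004005
Ordering by |epsilon_lateral|: 0.000582 (case 3) > 0.0004539 (case 2) > 0.0004005 (case 4) > 0.0002879 (case 1)
Final answer: 3, 2, 4, 1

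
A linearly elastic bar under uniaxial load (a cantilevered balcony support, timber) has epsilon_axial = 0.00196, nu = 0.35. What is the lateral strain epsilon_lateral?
Model: a linearly elastic bar under uniaxial load, so epsilon_lateral = -nu·epsilon_axial.
Substitute:
  epsilon_lateral = -(0.35 × 0.00196)
  epsilon_lateral = -0.000686
Final answer: epsilon_lateral = -0.000686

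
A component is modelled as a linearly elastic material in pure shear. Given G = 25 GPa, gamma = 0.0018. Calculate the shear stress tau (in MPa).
Model: a linearly elastic material in pure shear, so tau = G·gamma.
Convert to SI units:
  G = 25 GPa = 2.5 × 10¹⁰ Pa
Substitute:
  tau = (2.5 × 10¹⁰) × 0.0018
  tau = 4.5 × 10⁷ Pa
Convert: tau = 4.5 × 10⁷ Pa = 45 MPa
Final answer: tau = 45 MPa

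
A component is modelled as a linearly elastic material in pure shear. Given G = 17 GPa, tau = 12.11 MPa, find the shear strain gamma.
Model: a linearly elastic material in pure shear, so tau = G·gamma.
Solve for gamma: gamma = tau / G.
Convert to SI units:
  G = 17 GPa = 1.7 × 10¹⁰ Pa
  tau = 12.11 MPa = 1.211 × 10⁷ Pa
Substitute:
  gamma = (1.211 × 10⁷) / (1.7 × 10¹⁰)
  gamma = 0.0007124
Final answer: gamma = 0.0007124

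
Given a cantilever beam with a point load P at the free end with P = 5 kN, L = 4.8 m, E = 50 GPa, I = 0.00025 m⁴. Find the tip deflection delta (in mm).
Model: a cantilever beam with a point load P at the free end, so delta = (P·L^3) / (3·E·I).
Convert to SI units:
  P = 5 kN = 5000 N
  E = 50 GPa = 5 × 10¹⁰ Pa
Substitute:
  delta = (5000 × 4.8^3) / (3 × (5 × 10¹⁰) × 0.00025)
  delta = 0.01475 m
Convert: delta = 0.01475 m = 14.75 mm
Final answer: delta = 14.75 mm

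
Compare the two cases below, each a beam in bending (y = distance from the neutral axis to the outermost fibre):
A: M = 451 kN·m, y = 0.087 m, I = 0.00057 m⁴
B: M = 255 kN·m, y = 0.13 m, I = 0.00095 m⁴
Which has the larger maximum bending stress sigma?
Model: a beam in bending (y = distance from the neutral axis to the outermost fibre), so sigma = (M·y) / I (SI units).
  A: sigma = (451000 × 0.087) / 0.00057 = 6.884 × 10⁷ Pa = 68.84 MPa
  B: sigma = (255000 × 0.13) / 0.00095 = 3.489 × 10⁷ Pa = 34.89 MPa
68.84 MPa > 34.89 MPa, so A is larger.
Final answer: A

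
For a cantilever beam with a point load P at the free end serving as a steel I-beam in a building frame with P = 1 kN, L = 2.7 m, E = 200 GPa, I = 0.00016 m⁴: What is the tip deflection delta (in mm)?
Model: a cantilever beam with a point load P at the free end, so delta = (P·L^3) / (3·E·I).
Convert to SI units:
  P = 1 kN = 1000 N
  E = 200 GPa = 2 × 10¹¹ Pa
Substitute:
  delta = (1000 × 2.7^3) / (3 × (2 × 10¹¹) × 0.00016)
  delta = 0.000205 m
Convert: delta = 0.000205 m = 0.205 mm
Final answer: delta = 0.205 mm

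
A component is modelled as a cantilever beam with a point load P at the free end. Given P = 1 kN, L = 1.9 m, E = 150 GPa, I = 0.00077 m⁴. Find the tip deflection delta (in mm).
Model: a cantilever beam with a point load P at the free end, so delta = (P·L^3) / (3·E·I).
Convert to SI units:
  P = 1 kN = 1000 N
  E = 150 GPa = 1.5 × 10¹¹ Pa
Substitute:
  delta = (1000 × 1.9^3) / (3 × (1.5 × 10¹¹) × 0.00077)
  delta = 1.98 × 10⁻⁵ m
Convert: delta = 1.98 × 10⁻⁵ m = 0.0198 mm
Final answer: delta = 0.0198 mm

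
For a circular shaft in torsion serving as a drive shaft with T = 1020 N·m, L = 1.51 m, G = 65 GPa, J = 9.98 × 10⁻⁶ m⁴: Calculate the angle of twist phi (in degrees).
Model: a circular shaft in torsion, so phi = (T·L) / (G·J).
Convert to SI units:
  G = 65 GPa = 6.5 × 10¹⁰ Pa
Substitute:
  phi = (1020 × 1.51) / ((6.5 × 10¹⁰) × (9.98 × 10⁻⁶))
  phi = 0.002374 rad
Convert to degrees: phi = 0.002374 × 180/π = 0.136°
Final answer: phi = 0.136°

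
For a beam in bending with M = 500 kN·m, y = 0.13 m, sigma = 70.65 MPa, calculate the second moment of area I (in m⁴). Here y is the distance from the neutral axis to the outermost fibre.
Model: a beam in bending, so sigma = (M·y) / I.
Solve for I: I = (M·y) / sigma.
Convert to SI units:
  M = 500 kN·m = 500000 N·m
  sigma = 70.65 MPa = 7.065 × 10⁷ Pa
Substitute:
  I = (500000 × 0.13) / (7.065 × 10⁷)
  I = 0.00092 m⁴
Final answer: I = 0.00092 m⁴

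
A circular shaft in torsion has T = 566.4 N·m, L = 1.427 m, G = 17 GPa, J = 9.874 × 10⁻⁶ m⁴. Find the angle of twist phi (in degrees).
Model: a circular shaft in torsion, so phi = (T·L) / (G·J).
Convert to SI units:
  G = 17 GPa = 1.7 × 10¹⁰ Pa
Substitute:
  phi = (566.4 × 1.427) / ((1.7 × 10¹⁰) × (9.874 × 10⁻⁶))
  phi = 0.004815 rad
Convert to degrees: phi = 0.004815 × 180/π = 0.2759°
Final answer: phi = 0.2759°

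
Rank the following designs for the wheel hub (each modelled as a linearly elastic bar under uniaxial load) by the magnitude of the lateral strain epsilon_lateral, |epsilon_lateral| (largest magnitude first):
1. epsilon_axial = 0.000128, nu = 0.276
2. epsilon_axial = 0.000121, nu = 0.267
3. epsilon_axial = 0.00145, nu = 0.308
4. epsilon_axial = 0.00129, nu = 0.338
Model: a linearly elastic bar under uniaxial load, so epsilon_lateral = -nu·epsilon_axial (SI units).
  Case 1: epsilon_lateral = -(0.276 × 0.000128) = -3.533 × 10⁻⁵
  Case 2: epsilon_lateral = -(0.267 × 0.000121) = -3.231 × 10⁻⁵
  Case 3: epsilon_lateral = -(0.308 × 0.00145) = -0.0004466
  Case 4: epsilon_lateral = -(0.338 × 0.00129) = -0.000436
Ordering by |epsilon_lateral|: 0.0004466 (case 3) > 0.000436 (case 4) > 3.533 × 10⁻⁵ (case 1) > 3.231 × 10⁻⁵ (case 2)
Final answer: 3, 4, 1, 2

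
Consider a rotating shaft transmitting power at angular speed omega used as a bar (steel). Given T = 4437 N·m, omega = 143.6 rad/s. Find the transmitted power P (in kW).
Model: a rotating shaft transmitting power at angular speed omega, so P = T·omega.
Substitute:
  P = 4437 × 143.6
  P = 637200 W
Convert: P = 637200 W = 637.2 kW
Final answer: P = 637.2 kW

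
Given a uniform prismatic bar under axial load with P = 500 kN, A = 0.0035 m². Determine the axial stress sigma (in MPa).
Model: a uniform prismatic bar under axial load, so sigma = P / A.
Convert to SI units:
  P = 500 kN = 500000 N
Substitute:
  sigma = 500000 / 0.0035
  sigma = 1.429 × 10⁸ Pa
Convert: sigma = 1.429 × 10⁸ Pa = 142.9 MPa
Final answer: sigma = 142.9 MPa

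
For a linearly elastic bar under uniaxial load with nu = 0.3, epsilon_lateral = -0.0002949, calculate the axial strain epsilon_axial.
Model: a linearly elastic bar under uniaxial load, so epsilon_lateral = -nu·epsilon_axial.
Solve for epsilon_axial: epsilon_axial = -epsilon_lateral / nu.
Substitute:
  epsilon_axial = -(-0.0002949) / 0.3
  epsilon_axial = 0.000983
Final answer: epsilon_axial = 0.000983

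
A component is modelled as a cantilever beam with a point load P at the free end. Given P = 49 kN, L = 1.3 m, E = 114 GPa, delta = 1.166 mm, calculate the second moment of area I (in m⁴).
Model: a cantilever beam with a point load P at the free end, so delta = (P·L^3) / (3·E·I).
Solve for I: I = (P·L^3) / (3·delta·E).
Convert to SI units:
  P = 49 kN = 49000 N
  E = 114 GPa = 1.14 × 10¹¹ Pa
  delta = 1.166 mm = 0.001166 m
Substitute:
  I = (49000 × 1.3^3) / (3 × 0.001166 × (1.14 × 10¹¹))
  I = 0.00027 m⁴
Final answer: I = 0.00027 m⁴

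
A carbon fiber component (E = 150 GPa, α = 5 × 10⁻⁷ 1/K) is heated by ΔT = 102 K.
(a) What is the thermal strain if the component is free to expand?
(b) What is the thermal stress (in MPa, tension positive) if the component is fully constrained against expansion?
(a) Free thermal strain ε_th = α·ΔT = (5 × 10⁻⁷) × 102 = 5.1 × 10⁻⁵
(b) Fully constrained, the expansion is suppressed, so σ = -E·α·ΔT. Convert E = 150 GPa = 1.5 × 10¹¹ Pa.
  σ = -(1.5 × 10¹¹) × (5 × 10⁻⁷) × 102 = -7.65 × 10⁶ Pa = -7.65 MPa (compressive)
Final answer: (a) ε_th = 5.1 × 10⁻⁵, (b) σ = -7.65 MPa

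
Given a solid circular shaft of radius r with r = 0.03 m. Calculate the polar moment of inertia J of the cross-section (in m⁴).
Model: a solid circular shaft of radius r, so J = (π·r^4) / 2.
Substitute:
  J = (π × 0.03^4) / 2
  J = 1.272 × 10⁻⁶ m⁴
Final answer: J = 1.272 × 10⁻⁶ m⁴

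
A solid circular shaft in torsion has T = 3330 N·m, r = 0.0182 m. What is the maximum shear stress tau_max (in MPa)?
Model: a solid circular shaft in torsion, so tau_max = (2·T) / (π·r^3).
Substitute:
  tau_max = (2 × 3330) / (π × 0.0182^3)
  tau_max = 3.516 × 10⁸ Pa
Convert: tau_max = 3.516 × 10⁸ Pa = 351.6 MPa
Final answer: tau_max = 351.6 MPa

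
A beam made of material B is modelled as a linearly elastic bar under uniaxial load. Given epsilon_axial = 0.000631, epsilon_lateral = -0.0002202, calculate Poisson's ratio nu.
Model: a linearly elastic bar under uniaxial load, so epsilon_lateral = -nu·epsilon_axial.
Solve for nu: nu = -epsilon_lateral / epsilon_axial.
Substitute:
  nu = -(-0.0002202) / 0.000631
  nu = 0.349
Final answer: nu = 0.349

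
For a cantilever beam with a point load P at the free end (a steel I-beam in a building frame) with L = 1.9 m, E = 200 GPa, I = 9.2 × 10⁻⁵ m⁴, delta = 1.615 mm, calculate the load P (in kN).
Model: a cantilever beam with a point load P at the free end, so delta = (P·L^3) / (3·E·I).
Solve for P: P = (3·delta·E·I) / L^3.
Convert to SI units:
  E = 200 GPa = 2 × 10¹¹ Pa
  delta = 1.615 mm = 0.001615 m
Substitute:
  P = (3 × 0.001615 × (2 × 10¹¹) × (9.2 × 10⁻⁵)) / 1.9^3
  P = 13000 N
Convert: P = 13000 N = 13 kN
Final answer: P = 13 kN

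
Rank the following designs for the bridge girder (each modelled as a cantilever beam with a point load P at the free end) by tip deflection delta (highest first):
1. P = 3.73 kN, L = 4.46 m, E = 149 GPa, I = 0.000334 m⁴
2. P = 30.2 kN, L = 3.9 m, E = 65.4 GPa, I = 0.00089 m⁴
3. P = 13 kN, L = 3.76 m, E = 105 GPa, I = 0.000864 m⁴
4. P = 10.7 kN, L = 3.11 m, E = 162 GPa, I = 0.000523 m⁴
Model: a cantilever beam with a point load P at the free end, so delta = (P·L^3) / (3·E·I) (SI units).
  Case 1: delta = (3730 × 4.46^3) / (3 × (1.49 × 10¹¹) × 0.000334) = 0.002216 m = 2.216 mm
  Case 2: delta = (30200 × 3.9^3) / (3 × (6.54 × 10¹⁰) × 0.00089) = 0.01026 m = 10.26 mm
  Case 3: delta = (13000 × 3.76^3) / (3 × (1.05 × 10¹¹) × 0.000864) = 0.002539 m = 2.539 mm
  Case 4: delta = (10700 × 3.11^3) / (3 × (1.62 × 10¹¹) × 0.000523) = 0.001266 m = 1.266 mm
Ordering: 10.26 mm (case 2) > 2.539 mm (case 3) > 2.216 mm (case 1) > 1.266 mm (case 4)
Final answer: 2, 3, 1, 4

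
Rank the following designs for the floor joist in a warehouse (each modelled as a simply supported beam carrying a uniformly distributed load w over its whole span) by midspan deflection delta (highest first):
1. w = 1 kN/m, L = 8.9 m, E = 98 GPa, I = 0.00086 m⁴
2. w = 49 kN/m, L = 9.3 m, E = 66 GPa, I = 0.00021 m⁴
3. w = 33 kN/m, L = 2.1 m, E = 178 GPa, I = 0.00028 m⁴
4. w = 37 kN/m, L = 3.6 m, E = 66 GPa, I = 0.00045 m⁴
Model: a simply supported beam carrying a uniformly distributed load w over its whole span, so delta = (5·w·L^4) / (384·E·I) (SI units).
  Case 1: delta = (5 × 1000 × 8.9^4) / (384 × (9.8 × 10¹⁰) × 0.00086) = 0.0009693 m = 0.9693 mm
  Case 2: delta = (5 × 49000 × 9.3^4) / (384 × (6.6 × 10¹⁰) × 0.00021) = 0.3444 m = 344.4 mm
  Case 3: delta = (5 × 33000 × 2.1^4) / (384 × (1.78 × 10¹¹) × 0.00028) = 0.0001677 m = 0.1677 mm
  Case 4: delta = (5 × 37000 × 3.6^4) / (384 × (6.6 × 10¹⁰) × 0.00045) = 0.002725 m = 2.725 mm
Ordering: 344.4 mm (case 2) > 2.725 mm (case 4) > 0.9693 mm (case 1) > 0.1677 mm (case 3)
Final answer: 2, 4, 1, 3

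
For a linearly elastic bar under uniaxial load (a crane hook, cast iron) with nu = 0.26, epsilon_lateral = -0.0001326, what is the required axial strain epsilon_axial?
Model: a linearly elastic bar under uniaxial load, so epsilon_lateral = -nu·epsilon_axial.
Solve for epsilon_axial: epsilon_axial = -epsilon_lateral / nu.
Substitute:
  epsilon_axial = -(-0.0001326) / 0.26
  epsilon_axial = 0.00051
Final answer: epsilon_axial = 0.00051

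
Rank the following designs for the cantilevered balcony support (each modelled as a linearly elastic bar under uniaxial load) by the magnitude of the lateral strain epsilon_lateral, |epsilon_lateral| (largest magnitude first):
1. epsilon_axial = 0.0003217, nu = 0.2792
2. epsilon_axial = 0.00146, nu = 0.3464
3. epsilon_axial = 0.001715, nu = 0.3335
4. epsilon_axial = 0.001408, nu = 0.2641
Model: a linearly elastic bar under uniaxial load, so epsilon_lateral = -nu·epsilon_axial (SI units).
  Case 1: epsilon_lateral = -(0.2792 × 0.0003217) = -8.982 × 10⁻⁵
  Case 2: epsilon_lateral = -(0.3464 × 0.00146) = -0.0005057
  Case 3: epsilon_lateral = -(0.3335 × 0.001715) = -0.000572
  Case 4: epsilon_lateral = -(0.2641 × 0.001408) = -0.0003719
Ordering by |epsilon_lateral|: 0.000572 (case 3) > 0.0005057 (case 2) > 0.0003719 (case 4) > 8.982 × 10⁻⁵ (case 1)
Final answer: 3, 2, 4, 1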